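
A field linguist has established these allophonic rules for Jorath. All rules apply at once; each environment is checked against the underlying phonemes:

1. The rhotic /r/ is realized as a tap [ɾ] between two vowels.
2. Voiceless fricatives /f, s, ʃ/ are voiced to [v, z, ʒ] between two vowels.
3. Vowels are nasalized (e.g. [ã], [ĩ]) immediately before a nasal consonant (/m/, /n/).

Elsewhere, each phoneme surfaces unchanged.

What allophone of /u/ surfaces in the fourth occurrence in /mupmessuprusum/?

/u/ (between /s/ and /m/): before a nasal consonant, so rule 3 applies → [ũ].

[ũ]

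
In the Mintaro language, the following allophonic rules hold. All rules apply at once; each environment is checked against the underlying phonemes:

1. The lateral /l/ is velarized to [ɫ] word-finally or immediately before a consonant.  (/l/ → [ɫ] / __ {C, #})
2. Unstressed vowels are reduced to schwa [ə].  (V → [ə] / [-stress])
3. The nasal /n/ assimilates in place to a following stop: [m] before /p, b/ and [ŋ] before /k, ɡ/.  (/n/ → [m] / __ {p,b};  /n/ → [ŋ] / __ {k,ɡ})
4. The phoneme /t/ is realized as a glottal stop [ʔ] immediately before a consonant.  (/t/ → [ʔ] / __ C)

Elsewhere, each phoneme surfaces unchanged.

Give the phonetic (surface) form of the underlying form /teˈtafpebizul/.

/t/ — word-initial; rule 4 does not apply here → [t].
/e/ (between /t/ and /t/): in an unstressed syllable, so rule 2 applies → [ə].
/t/ (between /e/ and /a/) is in the target of rule 4 but the environment (immediately before a consonant) is not met → [t].
/a/ (between /t/ and /f/) is in the target of rule 2 but the environment (in an unstressed syllable) is not met → [a].
/f/ (between /a/ and /p/) is unaffected → [f].
/p/ (between /f/ and /e/): no rule targets it → [p].
/e/ (between /p/ and /b/): in an unstressed syllable, so rule 2 applies → [ə].
/b/ stays [b].
/i/ meets the environment for rule 2 (in an unstressed syllable) → [ə].
/z/ — not in any rule's target class → [z].
/u/ (between /z/ and /l/) occurs in an unstressed syllable → [ə] by rule 2.
Rule 1 applies to /l/ (word-final: word-finally or immediately before a consonant) → [ɫ].

[təˈtafpəbəzəɫ]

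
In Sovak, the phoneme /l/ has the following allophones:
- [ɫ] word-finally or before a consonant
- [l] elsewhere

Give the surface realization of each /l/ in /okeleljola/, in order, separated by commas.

Occurrence 1 (position 4): no conditioning environment matches → elsewhere allophone [l].
Occurrence 2 (position 6): word-finally or before a consonant → [ɫ].
Occurrence 3 (position 9): no conditioning environment matches → elsewhere allophone [l].

[l], [ɫ], [l]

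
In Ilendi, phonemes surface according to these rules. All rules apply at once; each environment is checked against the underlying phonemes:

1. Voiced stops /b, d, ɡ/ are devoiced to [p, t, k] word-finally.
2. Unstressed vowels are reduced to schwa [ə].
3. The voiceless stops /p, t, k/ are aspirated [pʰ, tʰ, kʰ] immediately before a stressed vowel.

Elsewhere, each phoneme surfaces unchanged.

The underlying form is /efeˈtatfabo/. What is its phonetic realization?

/e/ — word-initial, in an unstressed syllable — surfaces as [ə] (rule 2).
/f/ (between /e/ and /e/): no rule targets it → [f].
Rule 2 applies to /e/ (between /f/ and /t/: in an unstressed syllable) → [ə].
Rule 3 applies to /t/ (between /e/ and /a/: immediately before a stressed vowel) → [tʰ].
/a/ (between /t/ and /t/) fails the environment for rule 2, so it stays [a].
/t/ (between /a/ and /f/) fails the environment for rule 3, so it stays [t].
/f/ (between /t/ and /a/) is unaffected → [f].
/a/ (between /f/ and /b/) occurs in an unstressed syllable → [ə] by rule 2.
/b/ (between /a/ and /o/) is in the target of rule 1 but the environment (word-finally) is not met → [b].
/o/ (word-final) occurs in an unstressed syllable → [ə] by rule 2.

[əfəˈtʰatfəbə]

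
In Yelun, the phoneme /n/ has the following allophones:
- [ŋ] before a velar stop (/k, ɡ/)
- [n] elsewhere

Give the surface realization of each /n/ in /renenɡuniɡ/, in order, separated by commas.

Occurrence 1 (position 3): no conditioning environment matches → elsewhere allophone [n].
Occurrence 2 (position 5): before a velar stop → [ŋ].
Occurrence 3 (position 8): no conditioning environment matches → elsewhere allophone [n].

[n], [ŋ], [n]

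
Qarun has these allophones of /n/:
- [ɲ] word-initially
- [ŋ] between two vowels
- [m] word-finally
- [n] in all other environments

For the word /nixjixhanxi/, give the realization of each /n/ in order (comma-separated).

[ɲ], [n]

Occurrence 1 (position 1): word-initially → [ɲ].
Occurrence 2 (position 9): no conditioning environment matches → elsewhere allophone [n].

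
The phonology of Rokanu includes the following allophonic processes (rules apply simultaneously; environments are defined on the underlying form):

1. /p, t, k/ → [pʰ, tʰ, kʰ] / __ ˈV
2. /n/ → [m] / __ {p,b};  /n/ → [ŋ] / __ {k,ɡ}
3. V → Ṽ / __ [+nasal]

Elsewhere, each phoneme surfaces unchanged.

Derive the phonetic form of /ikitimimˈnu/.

[ikitĩmĩmˈnu]

/i/ (word-initial) fails the environment for rule 3, so it stays [i].
/k/ — between /i/ and /i/; rule 1 does not apply here → [k].
/i/ (between /k/ and /t/): rule 3 targets it, but not before a nasal consonant → unchanged [i].
/t/ (between /i/ and /i/) fails the environment for rule 1, so it stays [t].
Rule 3 applies to /i/ (between /t/ and /m/: before a nasal consonant) → [ĩ].
/m/ (between /i/ and /i/): no rule targets it → [m].
/i/ — between /m/ and /m/, before a nasal consonant — surfaces as [ĩ] (rule 3).
/m/ (between /i/ and /n/): no rule targets it → [m].
/n/ (between /m/ and /u/): rule 2 targets it, but not before a labial or velar stop → unchanged [n].
/u/ — word-final; rule 3 does not apply here → [u].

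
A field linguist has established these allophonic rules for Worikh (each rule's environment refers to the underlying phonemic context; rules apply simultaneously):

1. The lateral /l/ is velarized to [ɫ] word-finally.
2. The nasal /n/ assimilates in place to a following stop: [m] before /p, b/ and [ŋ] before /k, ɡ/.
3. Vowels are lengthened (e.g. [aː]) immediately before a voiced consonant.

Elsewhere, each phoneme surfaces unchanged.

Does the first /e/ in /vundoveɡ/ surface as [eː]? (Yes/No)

Yes

/e/ meets the environment for rule 3 (before a voiced consonant) → [eː].
The actual realization is [eː], which matches [eː].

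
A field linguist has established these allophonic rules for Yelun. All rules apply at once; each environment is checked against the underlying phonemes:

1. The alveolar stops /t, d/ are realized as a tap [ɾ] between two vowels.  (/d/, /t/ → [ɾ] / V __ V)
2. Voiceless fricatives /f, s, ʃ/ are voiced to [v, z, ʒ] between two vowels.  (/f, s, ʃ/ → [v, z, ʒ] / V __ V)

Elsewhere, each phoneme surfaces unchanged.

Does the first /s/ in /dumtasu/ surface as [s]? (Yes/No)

Rule 2 applies to /s/ (between /a/ and /u/: between two vowels) → [z].
The actual realization is [z], not [s].

No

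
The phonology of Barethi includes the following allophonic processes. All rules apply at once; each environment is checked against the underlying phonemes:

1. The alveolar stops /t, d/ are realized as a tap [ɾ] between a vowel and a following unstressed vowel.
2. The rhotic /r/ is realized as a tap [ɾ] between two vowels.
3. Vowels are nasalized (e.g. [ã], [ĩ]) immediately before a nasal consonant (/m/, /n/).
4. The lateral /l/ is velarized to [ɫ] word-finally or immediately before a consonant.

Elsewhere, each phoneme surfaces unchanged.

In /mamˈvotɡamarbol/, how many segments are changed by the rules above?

Segments that undergo a rule: /a/ → [ã] (rule 3); /a/ → [ã] (rule 3); /l/ → [ɫ] (rule 4).
All other segments surface unchanged.

3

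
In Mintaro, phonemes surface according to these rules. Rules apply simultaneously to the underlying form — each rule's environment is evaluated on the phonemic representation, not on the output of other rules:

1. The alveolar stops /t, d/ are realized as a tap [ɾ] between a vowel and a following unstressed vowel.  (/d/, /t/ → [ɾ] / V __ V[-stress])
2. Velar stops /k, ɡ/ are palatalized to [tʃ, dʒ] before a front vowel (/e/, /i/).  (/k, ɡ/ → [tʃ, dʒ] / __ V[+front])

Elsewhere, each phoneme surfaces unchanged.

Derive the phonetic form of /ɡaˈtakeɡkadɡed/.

/ɡ/ (word-initial) is in the target of rule 2 but the environment (before a front vowel) is not met → [ɡ].
/a/ stays [a].
/t/ (between /a/ and /a/) is in the target of rule 1 but the environment (between a vowel and a following unstressed vowel) is not met → [t].
/a/ stays [a].
Rule 2 applies to /k/ (between /a/ and /e/: before a front vowel) → [tʃ].
/e/ stays [e].
/ɡ/ (between /e/ and /k/) fails the environment for rule 2, so it stays [ɡ].
/k/ — between /ɡ/ and /a/; rule 2 does not apply here → [k].
/a/ stays [a].
/d/ (between /a/ and /ɡ/): rule 1 targets it, but not between a vowel and a following unstressed vowel → unchanged [d].
/ɡ/ (between /d/ and /e/) occurs before a front vowel → [dʒ] by rule 2.
/e/ (between /ɡ/ and /d/): no rule targets it → [e].
/d/ — word-final; rule 1 does not apply here → [d].

[ɡaˈtatʃeɡkaddʒed]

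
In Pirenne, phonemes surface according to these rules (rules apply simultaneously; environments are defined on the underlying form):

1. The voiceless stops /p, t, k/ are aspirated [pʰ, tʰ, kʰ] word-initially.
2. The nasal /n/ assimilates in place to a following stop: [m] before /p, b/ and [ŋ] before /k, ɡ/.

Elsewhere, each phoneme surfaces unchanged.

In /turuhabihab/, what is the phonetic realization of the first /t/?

Rule 1 applies to /t/ (word-initial: word-initially) → [tʰ].

[tʰ]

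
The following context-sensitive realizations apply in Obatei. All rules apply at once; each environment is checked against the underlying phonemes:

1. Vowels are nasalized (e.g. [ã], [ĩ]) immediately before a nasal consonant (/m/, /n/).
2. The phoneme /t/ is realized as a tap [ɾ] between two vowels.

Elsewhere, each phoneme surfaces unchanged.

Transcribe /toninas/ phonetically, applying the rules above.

[tõnĩnas]

/t/ — word-initial; rule 2 does not apply here → [t].
Rule 1 applies to /o/ (between /t/ and /n/: before a nasal consonant) → [õ].
Rule 1 applies to /i/ (between /n/ and /n/: before a nasal consonant) → [ĩ].
/a/ (between /n/ and /s/) is in the target of rule 1 but the environment (before a nasal consonant) is not met → [a].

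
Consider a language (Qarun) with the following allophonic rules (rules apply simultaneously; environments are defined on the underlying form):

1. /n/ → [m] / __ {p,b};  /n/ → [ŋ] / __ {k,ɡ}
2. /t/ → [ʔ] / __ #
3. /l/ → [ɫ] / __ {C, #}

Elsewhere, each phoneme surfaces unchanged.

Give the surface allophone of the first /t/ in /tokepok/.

[t]

/t/ (word-initial): rule 2 targets it, but not word-finally → unchanged [t].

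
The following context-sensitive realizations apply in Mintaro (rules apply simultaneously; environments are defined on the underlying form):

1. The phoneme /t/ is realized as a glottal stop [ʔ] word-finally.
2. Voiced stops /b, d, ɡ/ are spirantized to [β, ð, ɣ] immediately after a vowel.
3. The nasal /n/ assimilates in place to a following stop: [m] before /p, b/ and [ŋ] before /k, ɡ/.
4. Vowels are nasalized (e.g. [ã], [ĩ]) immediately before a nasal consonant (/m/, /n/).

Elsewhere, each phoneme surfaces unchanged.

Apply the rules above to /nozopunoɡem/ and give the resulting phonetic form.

[nozopũnoɣẽm]

/n/ — word-initial; rule 3 does not apply here → [n].
/o/ — between /n/ and /z/; rule 4 does not apply here → [o].
/z/ — not in any rule's target class → [z].
/o/ (between /z/ and /p/) is in the target of rule 4 but the environment (before a nasal consonant) is not met → [o].
/p/ stays [p].
/u/ meets the environment for rule 4 (before a nasal consonant) → [ũ].
/n/ — between /u/ and /o/; rule 3 does not apply here → [n].
/o/ (between /n/ and /ɡ/) fails the environment for rule 4, so it stays [o].
Rule 2 applies to /ɡ/ (between /o/ and /e/: immediately after a vowel) → [ɣ].
/e/ (between /ɡ/ and /m/): before a nasal consonant, so rule 4 applies → [ẽ].
/m/ (word-final) is unaffected → [m].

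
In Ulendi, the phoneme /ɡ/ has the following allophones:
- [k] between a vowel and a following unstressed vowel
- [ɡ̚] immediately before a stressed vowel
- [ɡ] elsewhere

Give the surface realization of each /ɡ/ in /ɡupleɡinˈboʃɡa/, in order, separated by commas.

[ɡ], [k], [ɡ]

Occurrence 1 (position 1): no conditioning environment matches → elsewhere allophone [ɡ].
Occurrence 2 (position 6): between a vowel and a following unstressed vowel → [k].
Occurrence 3 (position 12): no conditioning environment matches → elsewhere allophone [ɡ].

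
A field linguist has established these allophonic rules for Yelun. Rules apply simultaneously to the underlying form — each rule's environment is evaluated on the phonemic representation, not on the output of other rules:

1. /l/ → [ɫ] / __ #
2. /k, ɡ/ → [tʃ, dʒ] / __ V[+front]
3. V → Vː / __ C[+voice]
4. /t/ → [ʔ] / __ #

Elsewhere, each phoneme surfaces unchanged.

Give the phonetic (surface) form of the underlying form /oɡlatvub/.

/o/ — word-initial, before a voiced consonant — surfaces as [oː] (rule 3).
/ɡ/ (between /o/ and /l/): rule 2 targets it, but not before a front vowel → unchanged [ɡ].
/l/ (between /ɡ/ and /a/) is in the target of rule 1 but the environment (word-finally) is not met → [l].
/a/ (between /l/ and /t/) is in the target of rule 3 but the environment (before a voiced consonant) is not met → [a].
/t/ — between /a/ and /v/; rule 4 does not apply here → [t].
/v/ (between /t/ and /u/) is unaffected → [v].
Rule 3 applies to /u/ (between /v/ and /b/: before a voiced consonant) → [uː].
/b/ (word-final): no rule targets it → [b].

[oːɡlatvuːb]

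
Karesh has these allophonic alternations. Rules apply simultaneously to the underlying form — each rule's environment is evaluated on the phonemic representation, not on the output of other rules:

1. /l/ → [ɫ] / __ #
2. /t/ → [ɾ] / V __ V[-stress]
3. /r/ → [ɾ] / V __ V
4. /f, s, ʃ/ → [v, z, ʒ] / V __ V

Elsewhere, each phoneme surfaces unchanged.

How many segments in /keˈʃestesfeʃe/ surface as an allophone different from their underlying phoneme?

Segments that undergo a rule: /ʃ/ → [ʒ] (rule 4); /ʃ/ → [ʒ] (rule 4).
All other segments surface unchanged.

2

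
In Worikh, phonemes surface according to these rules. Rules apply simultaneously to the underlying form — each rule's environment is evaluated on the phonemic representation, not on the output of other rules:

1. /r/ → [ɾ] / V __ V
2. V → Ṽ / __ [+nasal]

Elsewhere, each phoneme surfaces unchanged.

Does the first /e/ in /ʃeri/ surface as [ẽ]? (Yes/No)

/e/ (between /ʃ/ and /r/) fails the environment for rule 2, so it stays [e].
The actual realization is [e], not [ẽ].

No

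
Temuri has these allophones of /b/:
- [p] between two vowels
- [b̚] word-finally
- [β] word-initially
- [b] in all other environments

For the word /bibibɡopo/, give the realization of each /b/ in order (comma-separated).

[β], [p], [b]

Occurrence 1 (position 1): word-initially → [β].
Occurrence 2 (position 3): between two vowels → [p].
Occurrence 3 (position 5): no conditioning environment matches → elsewhere allophone [b].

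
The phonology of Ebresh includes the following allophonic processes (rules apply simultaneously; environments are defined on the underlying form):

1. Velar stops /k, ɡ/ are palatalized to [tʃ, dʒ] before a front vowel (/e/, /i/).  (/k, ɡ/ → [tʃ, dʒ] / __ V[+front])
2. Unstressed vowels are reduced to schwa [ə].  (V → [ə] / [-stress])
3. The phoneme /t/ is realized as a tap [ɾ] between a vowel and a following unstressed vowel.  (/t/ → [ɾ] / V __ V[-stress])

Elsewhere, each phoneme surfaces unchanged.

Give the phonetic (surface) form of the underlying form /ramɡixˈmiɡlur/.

[rəmdʒəxˈmiɡlər]

Rule 2 applies to /a/ (between /r/ and /m/: in an unstressed syllable) → [ə].
/ɡ/ (between /m/ and /i/): before a front vowel, so rule 1 applies → [dʒ].
Rule 2 applies to /i/ (between /ɡ/ and /x/: in an unstressed syllable) → [ə].
/i/ (between /m/ and /ɡ/): rule 2 targets it, but not in an unstressed syllable → unchanged [i].
/ɡ/ (between /i/ and /l/) is in the target of rule 1 but the environment (before a front vowel) is not met → [ɡ].
Rule 2 applies to /u/ (between /l/ and /r/: in an unstressed syllable) → [ə].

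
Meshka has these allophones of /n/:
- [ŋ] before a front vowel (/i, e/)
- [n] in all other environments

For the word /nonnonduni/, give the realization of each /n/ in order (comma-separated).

Occurrence 1 (position 1): no conditioning environment matches → elsewhere allophone [n].
Occurrence 2 (position 3): no conditioning environment matches → elsewhere allophone [n].
Occurrence 3 (position 4): no conditioning environment matches → elsewhere allophone [n].
Occurrence 4 (position 6): no conditioning environment matches → elsewhere allophone [n].
Occurrence 5 (position 9): before a front vowel (/i, e/) → [ŋ].

[n], [n], [n], [n], [ŋ]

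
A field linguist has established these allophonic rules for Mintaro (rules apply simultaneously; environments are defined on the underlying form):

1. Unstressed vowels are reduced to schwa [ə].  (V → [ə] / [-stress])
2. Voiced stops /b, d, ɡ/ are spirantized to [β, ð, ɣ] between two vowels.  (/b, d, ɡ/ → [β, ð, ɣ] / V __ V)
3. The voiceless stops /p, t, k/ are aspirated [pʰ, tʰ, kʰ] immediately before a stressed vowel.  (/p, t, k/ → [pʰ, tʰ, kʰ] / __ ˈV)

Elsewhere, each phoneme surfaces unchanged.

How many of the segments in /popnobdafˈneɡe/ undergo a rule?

5

Segments that undergo a rule: /o/ → [ə] (rule 1); /o/ → [ə] (rule 1); /a/ → [ə] (rule 1); /ɡ/ → [ɣ] (rule 2); /e/ → [ə] (rule 1).
All other segments surface unchanged.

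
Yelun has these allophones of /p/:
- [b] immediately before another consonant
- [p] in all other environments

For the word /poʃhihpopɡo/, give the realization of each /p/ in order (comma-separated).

Occurrence 1 (position 1): no conditioning environment matches → elsewhere allophone [p].
Occurrence 2 (position 7): no conditioning environment matches → elsewhere allophone [p].
Occurrence 3 (position 9): immediately before another consonant → [b].

[p], [p], [b]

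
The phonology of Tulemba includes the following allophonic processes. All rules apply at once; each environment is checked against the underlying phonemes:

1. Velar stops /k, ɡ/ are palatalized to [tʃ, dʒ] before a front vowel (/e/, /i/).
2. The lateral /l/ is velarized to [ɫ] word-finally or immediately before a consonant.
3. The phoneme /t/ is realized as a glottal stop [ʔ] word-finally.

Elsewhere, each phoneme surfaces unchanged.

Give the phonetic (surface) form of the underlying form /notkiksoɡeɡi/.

/n/ (word-initial): no rule targets it → [n].
/o/ stays [o].
/t/ (between /o/ and /k/): rule 3 targets it, but not word-finally → unchanged [t].
/k/ — between /t/ and /i/, before a front vowel — surfaces as [tʃ] (rule 1).
/i/ (between /k/ and /k/): no rule targets it → [i].
/k/ (between /i/ and /s/) is in the target of rule 1 but the environment (before a front vowel) is not met → [k].
/s/ (between /k/ and /o/) is unaffected → [s].
/o/ (between /s/ and /ɡ/): no rule targets it → [o].
/ɡ/ (between /o/ and /e/): before a front vowel, so rule 1 applies → [dʒ].
/e/ stays [e].
/ɡ/ — between /e/ and /i/, before a front vowel — surfaces as [dʒ] (rule 1).
/i/ (word-final): no rule targets it → [i].

[nottʃiksodʒedʒi]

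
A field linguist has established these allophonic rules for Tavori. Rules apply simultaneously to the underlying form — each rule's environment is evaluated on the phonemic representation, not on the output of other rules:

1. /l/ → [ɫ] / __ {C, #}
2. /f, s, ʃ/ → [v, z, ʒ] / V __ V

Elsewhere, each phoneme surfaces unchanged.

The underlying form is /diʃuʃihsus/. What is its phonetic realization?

/d/ stays [d].
/i/ (between /d/ and /ʃ/) is unaffected → [i].
/ʃ/ meets the environment for rule 2 (between two vowels) → [ʒ].
/u/ (between /ʃ/ and /ʃ/): no rule targets it → [u].
/ʃ/ (between /u/ and /i/) occurs between two vowels → [ʒ] by rule 2.
/i/ (between /ʃ/ and /h/) is unaffected → [i].
/h/ — not in any rule's target class → [h].
/s/ (between /h/ and /u/) fails the environment for rule 2, so it stays [s].
/u/ (between /s/ and /s/): no rule targets it → [u].
/s/ — word-final; rule 2 does not apply here → [s].

[diʒuʒihsus]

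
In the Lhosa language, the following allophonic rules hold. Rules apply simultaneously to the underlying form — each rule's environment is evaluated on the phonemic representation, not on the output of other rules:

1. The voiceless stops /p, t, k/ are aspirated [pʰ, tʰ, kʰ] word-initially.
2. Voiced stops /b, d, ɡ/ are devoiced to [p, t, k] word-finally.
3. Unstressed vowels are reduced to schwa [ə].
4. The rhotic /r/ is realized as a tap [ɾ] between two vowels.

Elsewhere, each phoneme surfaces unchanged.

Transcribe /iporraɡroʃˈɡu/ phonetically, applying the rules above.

Rule 3 applies to /i/ (word-initial: in an unstressed syllable) → [ə].
/p/ — between /i/ and /o/; rule 1 does not apply here → [p].
/o/ (between /p/ and /r/): in an unstressed syllable, so rule 3 applies → [ə].
/r/ (between /o/ and /r/): rule 4 targets it, but not between two vowels → unchanged [r].
/r/ (between /r/ and /a/) is in the target of rule 4 but the environment (between two vowels) is not met → [r].
/a/ — between /r/ and /ɡ/, in an unstressed syllable — surfaces as [ə] (rule 3).
/ɡ/ — between /a/ and /r/; rule 2 does not apply here → [ɡ].
/r/ (between /ɡ/ and /o/) fails the environment for rule 4, so it stays [r].
/o/ meets the environment for rule 3 (in an unstressed syllable) → [ə].
/ʃ/ stays [ʃ].
/ɡ/ (between /ʃ/ and /u/) is in the target of rule 2 but the environment (word-finally) is not met → [ɡ].
/u/ (word-final) fails the environment for rule 3, so it stays [u].

[əpərrəɡrəʃˈɡu]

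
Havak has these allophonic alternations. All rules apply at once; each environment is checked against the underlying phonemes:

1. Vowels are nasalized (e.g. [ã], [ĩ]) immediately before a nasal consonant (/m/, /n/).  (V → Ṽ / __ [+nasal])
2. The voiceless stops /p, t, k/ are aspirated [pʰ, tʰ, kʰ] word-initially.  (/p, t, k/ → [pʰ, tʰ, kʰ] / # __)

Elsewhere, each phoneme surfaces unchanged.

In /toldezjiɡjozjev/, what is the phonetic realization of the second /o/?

[o]

/o/ (between /j/ and /z/) is in the target of rule 1 but the environment (before a nasal consonant) is not met → [o].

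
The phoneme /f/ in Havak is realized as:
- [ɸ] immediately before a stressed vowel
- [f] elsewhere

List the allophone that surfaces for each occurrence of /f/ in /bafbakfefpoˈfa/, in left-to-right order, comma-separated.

[f], [f], [f], [ɸ]

Occurrence 1 (position 3): no conditioning environment matches → elsewhere allophone [f].
Occurrence 2 (position 7): no conditioning environment matches → elsewhere allophone [f].
Occurrence 3 (position 9): no conditioning environment matches → elsewhere allophone [f].
Occurrence 4 (position 12): immediately before a stressed vowel → [ɸ].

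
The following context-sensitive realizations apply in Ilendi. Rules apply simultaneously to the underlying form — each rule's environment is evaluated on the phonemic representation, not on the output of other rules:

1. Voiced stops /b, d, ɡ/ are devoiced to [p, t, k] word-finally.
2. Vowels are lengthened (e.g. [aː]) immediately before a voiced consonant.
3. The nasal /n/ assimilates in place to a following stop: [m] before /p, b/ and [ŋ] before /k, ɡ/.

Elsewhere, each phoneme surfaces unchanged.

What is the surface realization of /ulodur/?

[uːloːduːr]

/u/ — word-initial, before a voiced consonant — surfaces as [uː] (rule 2).
Rule 2 applies to /o/ (between /l/ and /d/: before a voiced consonant) → [oː].
/d/ (between /o/ and /u/) is in the target of rule 1 but the environment (word-finally) is not met → [d].
/u/ — between /d/ and /r/, before a voiced consonant — surfaces as [uː] (rule 2).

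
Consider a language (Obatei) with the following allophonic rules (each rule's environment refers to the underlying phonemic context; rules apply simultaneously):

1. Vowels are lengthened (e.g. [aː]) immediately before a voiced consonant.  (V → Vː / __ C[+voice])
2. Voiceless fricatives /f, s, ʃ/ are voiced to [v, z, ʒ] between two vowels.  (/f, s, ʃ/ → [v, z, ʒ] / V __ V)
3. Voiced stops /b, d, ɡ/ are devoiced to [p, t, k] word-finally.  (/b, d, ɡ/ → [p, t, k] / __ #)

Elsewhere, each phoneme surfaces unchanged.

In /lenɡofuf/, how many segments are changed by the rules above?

2

Segments that undergo a rule: /e/ → [eː] (rule 1); /f/ → [v] (rule 2).
All other segments surface unchanged.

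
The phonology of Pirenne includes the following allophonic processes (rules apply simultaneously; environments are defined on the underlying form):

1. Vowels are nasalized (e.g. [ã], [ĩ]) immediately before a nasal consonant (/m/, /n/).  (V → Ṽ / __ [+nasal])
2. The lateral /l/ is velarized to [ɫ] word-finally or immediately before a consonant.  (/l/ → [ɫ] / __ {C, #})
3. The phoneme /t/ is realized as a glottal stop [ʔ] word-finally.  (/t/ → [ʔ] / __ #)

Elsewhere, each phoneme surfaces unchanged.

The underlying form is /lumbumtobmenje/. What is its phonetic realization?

/l/ (word-initial): rule 2 targets it, but not word-finally or immediately before a consonant → unchanged [l].
Rule 1 applies to /u/ (between /l/ and /m/: before a nasal consonant) → [ũ].
/m/ — not in any rule's target class → [m].
/b/ (between /m/ and /u/): no rule targets it → [b].
/u/ meets the environment for rule 1 (before a nasal consonant) → [ũ].
/m/ (between /u/ and /t/) is unaffected → [m].
/t/ (between /m/ and /o/) is in the target of rule 3 but the environment (word-finally) is not met → [t].
/o/ (between /t/ and /b/) fails the environment for rule 1, so it stays [o].
/b/ (between /o/ and /m/): no rule targets it → [b].
/m/ (between /b/ and /e/) is unaffected → [m].
Rule 1 applies to /e/ (between /m/ and /n/: before a nasal consonant) → [ẽ].
/n/ (between /e/ and /j/): no rule targets it → [n].
/j/ stays [j].
/e/ (word-final): rule 1 targets it, but not before a nasal consonant → unchanged [e].

[lũmbũmtobmẽnje]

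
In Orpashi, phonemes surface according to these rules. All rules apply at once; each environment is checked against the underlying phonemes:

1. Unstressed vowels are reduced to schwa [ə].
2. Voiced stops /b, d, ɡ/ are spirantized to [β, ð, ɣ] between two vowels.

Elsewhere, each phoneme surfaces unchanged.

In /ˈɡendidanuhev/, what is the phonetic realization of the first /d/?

/d/ (between /n/ and /i/) fails the environment for rule 2, so it stays [d].

[d]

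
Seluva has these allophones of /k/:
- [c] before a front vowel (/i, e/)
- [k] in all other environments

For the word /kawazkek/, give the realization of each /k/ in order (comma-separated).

[k], [c], [k]

Occurrence 1 (position 1): no conditioning environment matches → elsewhere allophone [k].
Occurrence 2 (position 6): before a front vowel → [c].
Occurrence 3 (position 8): no conditioning environment matches → elsewhere allophone [k].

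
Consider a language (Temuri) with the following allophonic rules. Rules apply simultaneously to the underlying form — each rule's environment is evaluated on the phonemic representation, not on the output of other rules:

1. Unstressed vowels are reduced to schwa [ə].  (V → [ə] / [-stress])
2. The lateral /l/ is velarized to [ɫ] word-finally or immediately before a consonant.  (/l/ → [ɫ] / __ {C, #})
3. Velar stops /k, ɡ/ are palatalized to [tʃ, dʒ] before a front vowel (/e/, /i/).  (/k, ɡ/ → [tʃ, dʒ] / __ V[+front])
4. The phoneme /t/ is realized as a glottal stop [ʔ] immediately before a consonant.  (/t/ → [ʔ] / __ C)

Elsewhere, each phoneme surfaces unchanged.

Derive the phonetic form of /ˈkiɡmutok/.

[ˈtʃiɡmətək]

Rule 3 applies to /k/ (word-initial: before a front vowel) → [tʃ].
/i/ — between /k/ and /ɡ/; rule 1 does not apply here → [i].
/ɡ/ — between /i/ and /m/; rule 3 does not apply here → [ɡ].
/m/ stays [m].
/u/ (between /m/ and /t/) occurs in an unstressed syllable → [ə] by rule 1.
/t/ (between /u/ and /o/) fails the environment for rule 4, so it stays [t].
Rule 1 applies to /o/ (between /t/ and /k/: in an unstressed syllable) → [ə].
/k/ (word-final) fails the environment for rule 3, so it stays [k].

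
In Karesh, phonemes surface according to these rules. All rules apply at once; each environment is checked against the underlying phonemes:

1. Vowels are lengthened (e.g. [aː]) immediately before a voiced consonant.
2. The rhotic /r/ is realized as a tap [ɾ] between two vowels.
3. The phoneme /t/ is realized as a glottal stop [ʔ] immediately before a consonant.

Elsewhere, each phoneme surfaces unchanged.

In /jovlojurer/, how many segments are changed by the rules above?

5

Segments that undergo a rule: /o/ → [oː] (rule 1); /o/ → [oː] (rule 1); /u/ → [uː] (rule 1); /r/ → [ɾ] (rule 2); /e/ → [eː] (rule 1).
All other segments surface unchanged.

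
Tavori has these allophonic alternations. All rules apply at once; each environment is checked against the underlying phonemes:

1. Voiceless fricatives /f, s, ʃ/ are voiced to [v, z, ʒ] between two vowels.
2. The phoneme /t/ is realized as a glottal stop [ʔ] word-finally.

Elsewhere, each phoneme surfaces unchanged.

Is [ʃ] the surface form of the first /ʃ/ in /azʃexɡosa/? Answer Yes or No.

/ʃ/ (between /z/ and /e/) is in the target of rule 1 but the environment (between two vowels) is not met → [ʃ].
The actual realization is [ʃ], which matches [ʃ].

Yes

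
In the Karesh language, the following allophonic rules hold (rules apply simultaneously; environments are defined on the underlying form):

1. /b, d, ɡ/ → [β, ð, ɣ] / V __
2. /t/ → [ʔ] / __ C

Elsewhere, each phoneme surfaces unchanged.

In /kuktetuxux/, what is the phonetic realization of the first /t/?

/t/ (between /k/ and /e/): rule 2 targets it, but not immediately before a consonant → unchanged [t].

[t]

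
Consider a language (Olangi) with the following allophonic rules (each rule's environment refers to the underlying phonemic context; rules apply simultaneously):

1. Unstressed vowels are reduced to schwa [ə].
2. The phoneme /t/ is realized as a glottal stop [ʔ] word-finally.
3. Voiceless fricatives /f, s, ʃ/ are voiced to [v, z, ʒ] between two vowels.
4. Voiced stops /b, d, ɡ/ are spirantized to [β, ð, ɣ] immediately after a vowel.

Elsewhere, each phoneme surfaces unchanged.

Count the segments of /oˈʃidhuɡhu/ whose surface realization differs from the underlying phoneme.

Segments that undergo a rule: /o/ → [ə] (rule 1); /ʃ/ → [ʒ] (rule 3); /d/ → [ð] (rule 4); /u/ → [ə] (rule 1); /ɡ/ → [ɣ] (rule 4); /u/ → [ə] (rule 1).
All other segments surface unchanged.

6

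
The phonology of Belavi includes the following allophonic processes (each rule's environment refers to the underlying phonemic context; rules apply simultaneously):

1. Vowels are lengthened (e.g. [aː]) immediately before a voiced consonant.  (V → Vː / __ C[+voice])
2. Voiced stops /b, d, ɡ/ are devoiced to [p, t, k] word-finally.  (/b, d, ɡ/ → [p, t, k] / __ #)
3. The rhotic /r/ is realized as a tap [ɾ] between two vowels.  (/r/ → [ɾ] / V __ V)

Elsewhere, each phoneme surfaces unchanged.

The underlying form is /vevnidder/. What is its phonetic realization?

/e/ (between /v/ and /v/): before a voiced consonant, so rule 1 applies → [eː].
/i/ (between /n/ and /d/): before a voiced consonant, so rule 1 applies → [iː].
/d/ (between /i/ and /d/) fails the environment for rule 2, so it stays [d].
/d/ (between /d/ and /e/) is in the target of rule 2 but the environment (word-finally) is not met → [d].
/e/ — between /d/ and /r/, before a voiced consonant — surfaces as [eː] (rule 1).
/r/ (word-final) is in the target of rule 3 but the environment (between two vowels) is not met → [r].

[veːvniːddeːr]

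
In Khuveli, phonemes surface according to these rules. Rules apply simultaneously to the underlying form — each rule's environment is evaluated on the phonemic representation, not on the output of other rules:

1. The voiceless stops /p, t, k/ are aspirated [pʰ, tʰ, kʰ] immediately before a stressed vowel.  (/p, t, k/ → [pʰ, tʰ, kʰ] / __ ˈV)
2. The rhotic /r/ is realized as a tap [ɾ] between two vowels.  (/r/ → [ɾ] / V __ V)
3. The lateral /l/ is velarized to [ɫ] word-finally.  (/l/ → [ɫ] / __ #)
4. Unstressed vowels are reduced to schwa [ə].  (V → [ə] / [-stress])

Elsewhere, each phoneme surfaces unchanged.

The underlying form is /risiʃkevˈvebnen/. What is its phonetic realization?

/r/ (word-initial) is in the target of rule 2 but the environment (between two vowels) is not met → [r].
/i/ — between /r/ and /s/, in an unstressed syllable — surfaces as [ə] (rule 4).
/s/ — not in any rule's target class → [s].
/i/ — between /s/ and /ʃ/, in an unstressed syllable — surfaces as [ə] (rule 4).
/ʃ/ (between /i/ and /k/): no rule targets it → [ʃ].
/k/ (between /ʃ/ and /e/): rule 1 targets it, but not immediately before a stressed vowel → unchanged [k].
/e/ — between /k/ and /v/, in an unstressed syllable — surfaces as [ə] (rule 4).
/v/ stays [v].
/v/ (between /v/ and /e/) is unaffected → [v].
/e/ (between /v/ and /b/) is in the target of rule 4 but the environment (in an unstressed syllable) is not met → [e].
/b/ — not in any rule's target class → [b].
/n/ — not in any rule's target class → [n].
/e/ (between /n/ and /n/) occurs in an unstressed syllable → [ə] by rule 4.
/n/ stays [n].

[rəsəʃkəvˈvebnən]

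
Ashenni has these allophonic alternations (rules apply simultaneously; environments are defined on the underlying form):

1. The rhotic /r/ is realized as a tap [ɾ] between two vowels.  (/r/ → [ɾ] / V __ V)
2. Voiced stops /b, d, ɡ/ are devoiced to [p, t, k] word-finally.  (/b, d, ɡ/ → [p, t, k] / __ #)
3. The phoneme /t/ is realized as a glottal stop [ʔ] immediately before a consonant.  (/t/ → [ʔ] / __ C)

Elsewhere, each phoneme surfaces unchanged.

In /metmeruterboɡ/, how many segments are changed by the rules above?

Segments that undergo a rule: /t/ → [ʔ] (rule 3); /r/ → [ɾ] (rule 1); /ɡ/ → [k] (rule 2).
All other segments surface unchanged.

3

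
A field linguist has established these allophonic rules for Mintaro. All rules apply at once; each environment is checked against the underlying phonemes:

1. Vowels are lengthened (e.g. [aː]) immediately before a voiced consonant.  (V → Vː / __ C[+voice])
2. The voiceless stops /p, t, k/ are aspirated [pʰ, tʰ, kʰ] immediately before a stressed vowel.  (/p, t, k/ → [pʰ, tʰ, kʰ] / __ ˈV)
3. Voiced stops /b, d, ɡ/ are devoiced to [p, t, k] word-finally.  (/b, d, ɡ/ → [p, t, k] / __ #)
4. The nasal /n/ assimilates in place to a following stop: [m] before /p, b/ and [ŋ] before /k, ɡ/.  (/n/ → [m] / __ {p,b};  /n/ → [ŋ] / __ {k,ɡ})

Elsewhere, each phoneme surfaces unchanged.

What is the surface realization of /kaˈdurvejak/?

[kaːˈduːrveːjak]

/k/ (word-initial) fails the environment for rule 2, so it stays [k].
Rule 1 applies to /a/ (between /k/ and /d/: before a voiced consonant) → [aː].
/d/ — between /a/ and /u/; rule 3 does not apply here → [d].
/u/ — between /d/ and /r/, before a voiced consonant — surfaces as [uː] (rule 1).
/e/ — between /v/ and /j/, before a voiced consonant — surfaces as [eː] (rule 1).
/a/ (between /j/ and /k/) fails the environment for rule 1, so it stays [a].
/k/ — word-final; rule 2 does not apply here → [k].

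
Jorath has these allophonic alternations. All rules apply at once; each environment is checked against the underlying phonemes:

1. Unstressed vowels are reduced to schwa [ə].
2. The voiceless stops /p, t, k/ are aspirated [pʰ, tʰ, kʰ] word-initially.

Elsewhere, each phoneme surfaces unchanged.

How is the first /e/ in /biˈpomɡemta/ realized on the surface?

Rule 1 applies to /e/ (between /ɡ/ and /m/: in an unstressed syllable) → [ə].

[ə]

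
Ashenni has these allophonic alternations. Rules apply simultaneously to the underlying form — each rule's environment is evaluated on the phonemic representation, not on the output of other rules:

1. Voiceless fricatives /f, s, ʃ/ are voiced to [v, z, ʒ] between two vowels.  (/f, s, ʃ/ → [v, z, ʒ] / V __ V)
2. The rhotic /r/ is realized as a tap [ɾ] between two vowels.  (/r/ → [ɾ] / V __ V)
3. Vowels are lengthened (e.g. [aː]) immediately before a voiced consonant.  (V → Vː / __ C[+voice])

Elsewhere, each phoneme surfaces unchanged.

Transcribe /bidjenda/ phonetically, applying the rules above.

[biːdjeːnda]

/b/ (word-initial) is unaffected → [b].
/i/ (between /b/ and /d/): before a voiced consonant, so rule 3 applies → [iː].
/d/ — not in any rule's target class → [d].
/j/ (between /d/ and /e/) is unaffected → [j].
Rule 3 applies to /e/ (between /j/ and /n/: before a voiced consonant) → [eː].
/n/ (between /e/ and /d/) is unaffected → [n].
/d/ — not in any rule's target class → [d].
/a/ (word-final) is in the target of rule 3 but the environment (before a voiced consonant) is not met → [a].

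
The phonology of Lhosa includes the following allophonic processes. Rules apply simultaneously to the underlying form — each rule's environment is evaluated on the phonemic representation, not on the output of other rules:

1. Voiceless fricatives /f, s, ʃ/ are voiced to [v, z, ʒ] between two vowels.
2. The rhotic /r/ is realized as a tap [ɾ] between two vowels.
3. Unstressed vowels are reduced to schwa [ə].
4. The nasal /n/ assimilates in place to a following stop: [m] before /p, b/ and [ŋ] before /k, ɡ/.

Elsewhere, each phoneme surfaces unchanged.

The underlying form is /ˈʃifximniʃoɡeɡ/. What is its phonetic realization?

[ˈʃifxəmnəʒəɡəɡ]

/ʃ/ (word-initial) is in the target of rule 1 but the environment (between two vowels) is not met → [ʃ].
/i/ — between /ʃ/ and /f/; rule 3 does not apply here → [i].
/f/ (between /i/ and /x/): rule 1 targets it, but not between two vowels → unchanged [f].
/x/ (between /f/ and /i/): no rule targets it → [x].
/i/ (between /x/ and /m/) occurs in an unstressed syllable → [ə] by rule 3.
/m/ (between /i/ and /n/) is unaffected → [m].
/n/ (between /m/ and /i/) fails the environment for rule 4, so it stays [n].
/i/ (between /n/ and /ʃ/) occurs in an unstressed syllable → [ə] by rule 3.
/ʃ/ (between /i/ and /o/): between two vowels, so rule 1 applies → [ʒ].
/o/ (between /ʃ/ and /ɡ/) occurs in an unstressed syllable → [ə] by rule 3.
/ɡ/ (between /o/ and /e/) is unaffected → [ɡ].
/e/ meets the environment for rule 3 (in an unstressed syllable) → [ə].
/ɡ/ stays [ɡ].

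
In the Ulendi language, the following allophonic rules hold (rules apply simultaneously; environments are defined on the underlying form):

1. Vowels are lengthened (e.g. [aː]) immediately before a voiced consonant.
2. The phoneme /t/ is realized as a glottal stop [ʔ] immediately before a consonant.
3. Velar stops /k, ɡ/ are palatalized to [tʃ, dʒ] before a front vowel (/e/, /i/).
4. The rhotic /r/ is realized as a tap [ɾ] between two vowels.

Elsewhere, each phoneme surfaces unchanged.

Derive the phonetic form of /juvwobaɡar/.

[juːvwoːbaːɡaːr]

/u/ (between /j/ and /v/) occurs before a voiced consonant → [uː] by rule 1.
/o/ (between /w/ and /b/) occurs before a voiced consonant → [oː] by rule 1.
/a/ meets the environment for rule 1 (before a voiced consonant) → [aː].
/ɡ/ (between /a/ and /a/) is in the target of rule 3 but the environment (before a front vowel) is not met → [ɡ].
Rule 1 applies to /a/ (between /ɡ/ and /r/: before a voiced consonant) → [aː].
/r/ (word-final): rule 4 targets it, but not between two vowels → unchanged [r].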